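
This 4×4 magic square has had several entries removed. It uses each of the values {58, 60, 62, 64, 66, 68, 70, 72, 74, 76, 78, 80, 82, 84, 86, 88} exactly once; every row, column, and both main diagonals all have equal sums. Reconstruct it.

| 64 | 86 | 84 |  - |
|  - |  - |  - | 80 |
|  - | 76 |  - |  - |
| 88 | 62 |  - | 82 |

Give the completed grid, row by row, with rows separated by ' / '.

The 16 entries sum to 1168, so each line sums to 1168/4 = 292.
The remaining cell in row 1 is (1,4) = 292 − 234 = 58.
Row 4: 88 + 62 + 82 + ? = 292, so (4,3) = 60.
From column 2, 292 − (86 + 76 + 62) gives (2,2) = 68.
Column 4 needs 292; the known cells sum to 220, so (3,4) = 72.
Main diagonal needs 292; the known cells sum to 214, so (3,3) = 78.
Using anti-diagonal: 58 + 76 + 88 + ? → (2,3) = 292 − 222 = 70.
From row 2, 292 − (68 + 70 + 80) gives (2,1) = 74.
The remaining cell in row 3 is (3,1) = 292 − 226 = 66.

64 86 84 58 / 74 68 70 80 / 66 76 78 72 / 88 62 60 82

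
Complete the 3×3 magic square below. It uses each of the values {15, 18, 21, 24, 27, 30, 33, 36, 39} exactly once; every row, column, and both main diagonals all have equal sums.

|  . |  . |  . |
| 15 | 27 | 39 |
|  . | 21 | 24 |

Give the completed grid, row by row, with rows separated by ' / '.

30 33 18 / 15 27 39 / 36 21 24

The 9 entries sum to 243, so each line sums to 243/3 = 81.
Row 3: 21 + 24 + ? = 81, so (3,1) = 36.
Column 1: 15 + 36 + ? = 81, so (1,1) = 30.
Column 2: 27 + 21 + ? = 81, so (1,2) = 33.
Column 3 needs 81; the known cells sum to 63, so (1,3) = 18.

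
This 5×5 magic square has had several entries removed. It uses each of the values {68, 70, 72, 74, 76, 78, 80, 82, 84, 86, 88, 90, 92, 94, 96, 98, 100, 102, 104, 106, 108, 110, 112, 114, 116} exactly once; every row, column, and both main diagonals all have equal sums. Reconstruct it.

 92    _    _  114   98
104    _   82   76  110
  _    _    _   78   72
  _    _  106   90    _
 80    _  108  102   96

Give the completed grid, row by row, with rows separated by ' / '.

92 86 70 114 98 / 104 88 82 76 110 / 116 100 94 78 72 / 68 112 106 90 84 / 80 74 108 102 96

The 25 entries sum to 2300, so each line sums to 2300/5 = 460.
The remaining cell in row 2 is (2,2) = 460 − 372 = 88.
Row 5 must total 460; the given cells sum to 386, so (5,2) = 74.
Column 5 needs 460; the known cells sum to 376, so (4,5) = 84.
Using main diagonal: 92 + 88 + 90 + 96 + ? → (3,3) = 460 − 366 = 94.
Anti-diagonal must total 460; the given cells sum to 348, so (4,2) = 112.
Row 4 needs 460; the known cells sum to 392, so (4,1) = 68.
Using column 1: 92 + 104 + 68 + 80 + ? → (3,1) = 460 − 344 = 116.
From column 3, 460 − (82 + 94 + 106 + 108) gives (1,3) = 70.
Row 1 needs 460; the known cells sum to 374, so (1,2) = 86.
Using row 3: 116 + 94 + 78 + 72 + ? → (3,2) = 460 − 360 = 100.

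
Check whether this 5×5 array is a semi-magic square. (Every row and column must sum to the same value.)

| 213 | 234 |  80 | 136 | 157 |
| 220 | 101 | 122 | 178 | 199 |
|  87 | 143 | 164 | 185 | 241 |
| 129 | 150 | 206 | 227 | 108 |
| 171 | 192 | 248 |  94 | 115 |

Row 1: 213 + 234 + 80 + 136 + 157 = 820.
Row 2: 220 + 101 + 122 + 178 + 199 = 820.
Row 3: 87 + 143 + 164 + 185 + 241 = 820.
Row 4: 129 + 150 + 206 + 227 + 108 = 820.
Row 5: 171 + 192 + 248 + 94 + 115 = 820.
Column 1: 213 + 220 + 87 + 129 + 171 = 820.
Column 2: 234 + 101 + 143 + 150 + 192 = 820.
Column 3: 80 + 122 + 164 + 206 + 248 = 820.
Column 4: 136 + 178 + 185 + 227 + 94 = 820.
Column 5: 157 + 199 + 241 + 108 + 115 = 820.
All lines sum to 820.

Yes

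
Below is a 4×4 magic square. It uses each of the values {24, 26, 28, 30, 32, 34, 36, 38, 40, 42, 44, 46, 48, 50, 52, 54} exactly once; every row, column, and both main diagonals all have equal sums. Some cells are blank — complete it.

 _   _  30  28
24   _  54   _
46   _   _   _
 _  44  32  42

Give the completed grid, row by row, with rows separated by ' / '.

48 50 30 28 / 24 26 54 52 / 46 36 40 34 / 38 44 32 42

The 16 entries sum to 624, so each line sums to 624/4 = 156.
Row 4: 44 + 32 + 42 + ? = 156, so (4,1) = 38.
Column 1 needs 156; the known cells sum to 108, so (1,1) = 48.
Column 3 needs 156; the known cells sum to 116, so (3,3) = 40.
Using main diagonal: 48 + 40 + 42 + ? → (2,2) = 156 − 130 = 26.
Anti-diagonal must total 156; the given cells sum to 120, so (3,2) = 36.
Row 1 must total 156; the given cells sum to 106, so (1,2) = 50.
Row 2 must total 156; the given cells sum to 104, so (2,4) = 52.
From row 3, 156 − (46 + 36 + 40) gives (3,4) = 34.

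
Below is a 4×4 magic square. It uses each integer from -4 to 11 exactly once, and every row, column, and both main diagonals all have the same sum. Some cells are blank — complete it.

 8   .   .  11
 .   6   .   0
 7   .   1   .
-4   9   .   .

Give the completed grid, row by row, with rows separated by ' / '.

The entries are -4 through 11, which sum to 56, so each line sums to 56/4 = 14.
The remaining cell in column 1 is (2,1) = 14 − 11 = 3.
Main diagonal: 8 + 6 + 1 + ? = 14, so (4,4) = -1.
Row 2 must total 14; the given cells sum to 9, so (2,3) = 5.
From row 4, 14 − (-4 + 9 + (-1)) gives (4,3) = 10.
Column 3: 5 + 1 + 10 + ? = 14, so (1,3) = -2.
Column 4: 11 + 0 + (-1) + ? = 14, so (3,4) = 4.
Anti-diagonal must total 14; the given cells sum to 12, so (3,2) = 2.
Row 1: 8 + (-2) + 11 + ? = 14, so (1,2) = -3.

8 -3 -2 11 / 3 6 5 0 / 7 2 1 4 / -4 9 10 -1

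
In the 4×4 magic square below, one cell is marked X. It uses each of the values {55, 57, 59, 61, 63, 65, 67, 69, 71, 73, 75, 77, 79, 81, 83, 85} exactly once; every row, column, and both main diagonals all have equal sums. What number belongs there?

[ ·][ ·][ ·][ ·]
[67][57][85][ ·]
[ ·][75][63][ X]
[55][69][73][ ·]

61

The 16 entries sum to 1120, so each line sums to 1120/4 = 280.
Row 2 must total 280; the given cells sum to 209, so (2,4) = 71.
Using row 4: 55 + 69 + 73 + ? → (4,4) = 280 − 197 = 83.
Column 2: 57 + 75 + 69 + ? = 280, so (1,2) = 79.
Column 3 must total 280; the given cells sum to 221, so (1,3) = 59.
Main diagonal needs 280; the known cells sum to 203, so (1,1) = 77.
Anti-diagonal needs 280; the known cells sum to 215, so (1,4) = 65.
The remaining cell in column 1 is (3,1) = 280 − 199 = 81.
From column 4, 280 − (65 + 71 + 83) gives (3,4) = 61.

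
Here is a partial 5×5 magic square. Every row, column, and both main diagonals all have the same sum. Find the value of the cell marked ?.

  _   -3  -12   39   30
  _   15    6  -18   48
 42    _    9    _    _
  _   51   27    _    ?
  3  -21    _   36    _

Anti-diagonal is complete and sums to 75; that is the magic constant.
From row 1, 75 − (-3 + (-12) + 39 + 30) gives (1,1) = 21.
From row 2, 75 − (15 + 6 + (-18) + 48) gives (2,1) = 24.
The remaining cell in column 1 is (4,1) = 75 − 90 = -15.
From column 2, 75 − (-3 + 15 + 51 + (-21)) gives (3,2) = 33.
Column 3 must total 75; the given cells sum to 30, so (5,3) = 45.
Row 5 must total 75; the given cells sum to 63, so (5,5) = 12.
Main diagonal needs 75; the known cells sum to 57, so (4,4) = 18.
The remaining cell in row 4 is (4,5) = 75 − 81 = -6.

-6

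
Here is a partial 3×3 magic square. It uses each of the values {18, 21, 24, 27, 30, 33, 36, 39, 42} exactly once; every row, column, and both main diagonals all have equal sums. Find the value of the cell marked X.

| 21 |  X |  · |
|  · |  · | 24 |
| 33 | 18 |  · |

42

The 9 entries sum to 270, so each line sums to 270/3 = 90.
Using row 3: 33 + 18 + ? → (3,3) = 90 − 51 = 39.
Column 1 needs 90; the known cells sum to 54, so (2,1) = 36.
Column 3: 24 + 39 + ? = 90, so (1,3) = 27.
Main diagonal needs 90; the known cells sum to 60, so (2,2) = 30.
Row 1 needs 90; the known cells sum to 48, so (1,2) = 42.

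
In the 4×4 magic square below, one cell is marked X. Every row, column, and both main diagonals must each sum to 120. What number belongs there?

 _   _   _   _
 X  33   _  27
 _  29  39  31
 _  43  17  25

41

Row 3 must total 120; the given cells sum to 99, so (3,1) = 21.
Row 4 needs 120; the known cells sum to 85, so (4,1) = 35.
Column 2 needs 120; the known cells sum to 105, so (1,2) = 15.
The remaining cell in column 4 is (1,4) = 120 − 83 = 37.
Using main diagonal: 33 + 39 + 25 + ? → (1,1) = 120 − 97 = 23.
From anti-diagonal, 120 − (37 + 29 + 35) gives (2,3) = 19.
Using row 1: 23 + 15 + 37 + ? → (1,3) = 120 − 75 = 45.
Using row 2: 33 + 19 + 27 + ? → (2,1) = 120 − 79 = 41.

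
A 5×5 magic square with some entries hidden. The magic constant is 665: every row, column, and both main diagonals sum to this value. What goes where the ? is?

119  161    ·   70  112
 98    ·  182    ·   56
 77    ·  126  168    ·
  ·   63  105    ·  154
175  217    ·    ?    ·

91

The remaining cell in row 1 is (1,3) = 665 − 462 = 203.
Using column 1: 119 + 98 + 77 + 175 + ? → (4,1) = 665 − 469 = 196.
Using column 3: 203 + 182 + 126 + 105 + ? → (5,3) = 665 − 616 = 49.
Anti-diagonal: 112 + 126 + 63 + 175 + ? = 665, so (2,4) = 189.
The remaining cell in row 2 is (2,2) = 665 − 525 = 140.
Row 4 needs 665; the known cells sum to 518, so (4,4) = 147.
Using column 2: 161 + 140 + 63 + 217 + ? → (3,2) = 665 − 581 = 84.
Column 4 needs 665; the known cells sum to 574, so (5,4) = 91.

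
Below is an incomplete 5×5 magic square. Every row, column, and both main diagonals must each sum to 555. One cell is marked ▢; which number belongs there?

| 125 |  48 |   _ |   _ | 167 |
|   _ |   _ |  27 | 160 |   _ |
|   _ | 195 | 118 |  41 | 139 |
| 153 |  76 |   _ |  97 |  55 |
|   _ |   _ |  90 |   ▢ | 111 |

Row 3: 195 + 118 + 41 + 139 + ? = 555, so (3,1) = 62.
Using row 4: 153 + 76 + 97 + 55 + ? → (4,3) = 555 − 381 = 174.
From column 3, 555 − (27 + 118 + 174 + 90) gives (1,3) = 146.
Using column 5: 167 + 139 + 55 + 111 + ? → (2,5) = 555 − 472 = 83.
Main diagonal needs 555; the known cells sum to 451, so (2,2) = 104.
Using anti-diagonal: 167 + 160 + 118 + 76 + ? → (5,1) = 555 − 521 = 34.
Using row 1: 125 + 48 + 146 + 167 + ? → (1,4) = 555 − 486 = 69.
From row 2, 555 − (104 + 27 + 160 + 83) gives (2,1) = 181.
Column 2 needs 555; the known cells sum to 423, so (5,2) = 132.
Using column 4: 69 + 160 + 41 + 97 + ? → (5,4) = 555 − 367 = 188.

188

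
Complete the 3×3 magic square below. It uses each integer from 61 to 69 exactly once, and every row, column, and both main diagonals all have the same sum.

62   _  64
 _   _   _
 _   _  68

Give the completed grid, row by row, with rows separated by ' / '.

The entries are 61 through 69, which sum to 585, so each line sums to 585/3 = 195.
From row 1, 195 − (62 + 64) gives (1,2) = 69.
Column 3 must total 195; the given cells sum to 132, so (2,3) = 63.
Using main diagonal: 62 + 68 + ? → (2,2) = 195 − 130 = 65.
Anti-diagonal needs 195; the known cells sum to 129, so (3,1) = 66.
Row 2 needs 195; the known cells sum to 128, so (2,1) = 67.
The remaining cell in row 3 is (3,2) = 195 − 134 = 61.

62 69 64 / 67 65 63 / 66 61 68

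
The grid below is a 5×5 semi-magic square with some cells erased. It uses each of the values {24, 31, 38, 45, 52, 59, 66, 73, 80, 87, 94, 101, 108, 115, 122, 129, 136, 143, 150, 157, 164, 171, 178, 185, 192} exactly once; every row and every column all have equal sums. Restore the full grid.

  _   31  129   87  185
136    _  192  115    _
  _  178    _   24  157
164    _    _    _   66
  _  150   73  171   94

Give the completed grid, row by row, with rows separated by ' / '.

The 25 entries sum to 2700, so each line sums to 2700/5 = 540.
Using row 1: 31 + 129 + 87 + 185 + ? → (1,1) = 540 − 432 = 108.
Using row 5: 150 + 73 + 171 + 94 + ? → (5,1) = 540 − 488 = 52.
Column 1 needs 540; the known cells sum to 460, so (3,1) = 80.
Using column 4: 87 + 115 + 24 + 171 + ? → (4,4) = 540 − 397 = 143.
Column 5: 185 + 157 + 66 + 94 + ? = 540, so (2,5) = 38.
The remaining cell in row 2 is (2,2) = 540 − 481 = 59.
Row 3: 80 + 178 + 24 + 157 + ? = 540, so (3,3) = 101.
Column 2 needs 540; the known cells sum to 418, so (4,2) = 122.
Column 3 must total 540; the given cells sum to 495, so (4,3) = 45.

108 31 129 87 185 / 136 59 192 115 38 / 80 178 101 24 157 / 164 122 45 143 66 / 52 150 73 171 94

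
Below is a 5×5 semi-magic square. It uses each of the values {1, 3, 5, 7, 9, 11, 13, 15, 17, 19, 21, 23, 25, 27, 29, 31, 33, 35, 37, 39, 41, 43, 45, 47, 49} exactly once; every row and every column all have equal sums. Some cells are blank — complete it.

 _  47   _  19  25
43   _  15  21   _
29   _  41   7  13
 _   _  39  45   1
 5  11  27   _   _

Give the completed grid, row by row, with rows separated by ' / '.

The 25 entries sum to 625, so each line sums to 625/5 = 125.
Row 3 must total 125; the given cells sum to 90, so (3,2) = 35.
Using column 3: 15 + 41 + 39 + 27 + ? → (1,3) = 125 − 122 = 3.
Column 4: 19 + 21 + 7 + 45 + ? = 125, so (5,4) = 33.
Row 1: 47 + 3 + 19 + 25 + ? = 125, so (1,1) = 31.
Row 5 must total 125; the given cells sum to 76, so (5,5) = 49.
Using column 1: 31 + 43 + 29 + 5 + ? → (4,1) = 125 − 108 = 17.
The remaining cell in column 5 is (2,5) = 125 − 88 = 37.
Row 2: 43 + 15 + 21 + 37 + ? = 125, so (2,2) = 9.
Row 4 must total 125; the given cells sum to 102, so (4,2) = 23.

31 47 3 19 25 / 43 9 15 21 37 / 29 35 41 7 13 / 17 23 39 45 1 / 5 11 27 33 49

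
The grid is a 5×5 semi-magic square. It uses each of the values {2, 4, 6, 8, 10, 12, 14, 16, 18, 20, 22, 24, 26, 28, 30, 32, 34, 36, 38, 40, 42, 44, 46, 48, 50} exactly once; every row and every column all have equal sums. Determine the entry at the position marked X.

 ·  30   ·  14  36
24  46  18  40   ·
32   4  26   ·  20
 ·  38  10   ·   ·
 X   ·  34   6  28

50

The 25 entries sum to 650, so each line sums to 650/5 = 130.
Row 2 needs 130; the known cells sum to 128, so (2,5) = 2.
Using row 3: 32 + 4 + 26 + 20 + ? → (3,4) = 130 − 82 = 48.
The remaining cell in column 2 is (5,2) = 130 − 118 = 12.
The remaining cell in column 3 is (1,3) = 130 − 88 = 42.
The remaining cell in column 4 is (4,4) = 130 − 108 = 22.
Column 5 needs 130; the known cells sum to 86, so (4,5) = 44.
Row 1 needs 130; the known cells sum to 122, so (1,1) = 8.
Using row 4: 38 + 10 + 22 + 44 + ? → (4,1) = 130 − 114 = 16.
Using row 5: 12 + 34 + 6 + 28 + ? → (5,1) = 130 − 80 = 50.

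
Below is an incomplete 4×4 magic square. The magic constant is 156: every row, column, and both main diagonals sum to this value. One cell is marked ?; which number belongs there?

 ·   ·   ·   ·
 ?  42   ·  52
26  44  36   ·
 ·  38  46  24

Row 3: 26 + 44 + 36 + ? = 156, so (3,4) = 50.
Row 4 must total 156; the given cells sum to 108, so (4,1) = 48.
Using column 2: 42 + 44 + 38 + ? → (1,2) = 156 − 124 = 32.
Column 4 needs 156; the known cells sum to 126, so (1,4) = 30.
Using main diagonal: 42 + 36 + 24 + ? → (1,1) = 156 − 102 = 54.
Anti-diagonal: 30 + 44 + 48 + ? = 156, so (2,3) = 34.
From row 1, 156 − (54 + 32 + 30) gives (1,3) = 40.
The remaining cell in row 2 is (2,1) = 156 − 128 = 28.

28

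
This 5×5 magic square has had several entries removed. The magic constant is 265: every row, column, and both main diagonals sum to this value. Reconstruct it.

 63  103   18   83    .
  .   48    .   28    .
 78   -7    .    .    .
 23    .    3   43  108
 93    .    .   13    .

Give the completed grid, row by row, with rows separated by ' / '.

63 103 18 83 -2 / 8 48 113 28 68 / 78 -7 58 98 38 / 23 88 3 43 108 / 93 33 73 13 53

From row 1, 265 − (63 + 103 + 18 + 83) gives (1,5) = -2.
Row 4: 23 + 3 + 43 + 108 + ? = 265, so (4,2) = 88.
Column 1 must total 265; the given cells sum to 257, so (2,1) = 8.
Column 2: 103 + 48 + (-7) + 88 + ? = 265, so (5,2) = 33.
Using column 4: 83 + 28 + 43 + 13 + ? → (3,4) = 265 − 167 = 98.
From anti-diagonal, 265 − (-2 + 28 + 88 + 93) gives (3,3) = 58.
Row 3 must total 265; the given cells sum to 227, so (3,5) = 38.
Main diagonal needs 265; the known cells sum to 212, so (5,5) = 53.
From row 5, 265 − (93 + 33 + 13 + 53) gives (5,3) = 73.
From column 3, 265 − (18 + 58 + 3 + 73) gives (2,3) = 113.
Using column 5: -2 + 38 + 108 + 53 + ? → (2,5) = 265 − 197 = 68.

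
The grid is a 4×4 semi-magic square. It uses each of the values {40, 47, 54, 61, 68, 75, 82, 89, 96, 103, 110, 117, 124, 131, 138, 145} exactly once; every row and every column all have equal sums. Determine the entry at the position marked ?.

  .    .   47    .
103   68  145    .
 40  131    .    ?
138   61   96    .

117

The 16 entries sum to 1480, so each line sums to 1480/4 = 370.
From row 2, 370 − (103 + 68 + 145) gives (2,4) = 54.
Row 4 must total 370; the given cells sum to 295, so (4,4) = 75.
Column 1 needs 370; the known cells sum to 281, so (1,1) = 89.
Column 2 needs 370; the known cells sum to 260, so (1,2) = 110.
The remaining cell in column 3 is (3,3) = 370 − 288 = 82.
Row 1 needs 370; the known cells sum to 246, so (1,4) = 124.
Row 3 needs 370; the known cells sum to 253, so (3,4) = 117.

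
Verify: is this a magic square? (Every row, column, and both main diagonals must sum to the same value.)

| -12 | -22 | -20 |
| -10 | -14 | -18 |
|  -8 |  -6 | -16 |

Row 1: -12 + (-22) + (-20) = -54.
Row 2: -10 + (-14) + (-18) = -42.
Row 3: -8 + (-6) + (-16) = -30.
Column 1: -12 + (-10) + (-8) = -30.
Column 2: -22 + (-14) + (-6) = -42.
Column 3: -20 + (-18) + (-16) = -54.
Main diagonal: -12 + (-14) + (-16) = -42.
Anti-diagonal: -20 + (-14) + (-8) = -42.

No — column 3 sums to -54 but anti-diagonal sums to -42.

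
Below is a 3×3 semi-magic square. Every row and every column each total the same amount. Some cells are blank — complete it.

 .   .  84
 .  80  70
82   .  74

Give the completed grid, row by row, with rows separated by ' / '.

68 76 84 / 78 80 70 / 82 72 74

Column 3 is already complete: 84 + 70 + 74 = 228, so that is the magic constant.
The remaining cell in row 2 is (2,1) = 228 − 150 = 78.
Row 3 needs 228; the known cells sum to 156, so (3,2) = 72.
Using column 1: 78 + 82 + ? → (1,1) = 228 − 160 = 68.
Using column 2: 80 + 72 + ? → (1,2) = 228 − 152 = 76.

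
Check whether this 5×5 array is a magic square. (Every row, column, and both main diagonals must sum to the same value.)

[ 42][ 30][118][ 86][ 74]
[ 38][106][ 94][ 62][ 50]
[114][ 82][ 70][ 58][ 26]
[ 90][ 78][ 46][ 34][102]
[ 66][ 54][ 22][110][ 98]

Row 1: 42 + 30 + 118 + 86 + 74 = 350.
Row 2: 38 + 106 + 94 + 62 + 50 = 350.
Row 3: 114 + 82 + 70 + 58 + 26 = 350.
Row 4: 90 + 78 + 46 + 34 + 102 = 350.
Row 5: 66 + 54 + 22 + 110 + 98 = 350.
Column 1: 42 + 38 + 114 + 90 + 66 = 350.
Column 2: 30 + 106 + 82 + 78 + 54 = 350.
Column 3: 118 + 94 + 70 + 46 + 22 = 350.
Column 4: 86 + 62 + 58 + 34 + 110 = 350.
Column 5: 74 + 50 + 26 + 102 + 98 = 350.
Main diagonal: 42 + 106 + 70 + 34 + 98 = 350.
Anti-diagonal: 74 + 62 + 70 + 78 + 66 = 350.
All lines sum to 350.

Yes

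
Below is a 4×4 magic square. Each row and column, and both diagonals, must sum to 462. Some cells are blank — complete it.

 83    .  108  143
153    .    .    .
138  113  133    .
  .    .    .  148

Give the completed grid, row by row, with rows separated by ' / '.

Row 1 needs 462; the known cells sum to 334, so (1,2) = 128.
Using row 3: 138 + 113 + 133 + ? → (3,4) = 462 − 384 = 78.
Using column 1: 83 + 153 + 138 + ? → (4,1) = 462 − 374 = 88.
From column 4, 462 − (143 + 78 + 148) gives (2,4) = 93.
Main diagonal: 83 + 133 + 148 + ? = 462, so (2,2) = 98.
Anti-diagonal: 143 + 113 + 88 + ? = 462, so (2,3) = 118.
Using column 2: 128 + 98 + 113 + ? → (4,2) = 462 − 339 = 123.
Column 3 must total 462; the given cells sum to 359, so (4,3) = 103.

83 128 108 143 / 153 98 118 93 / 138 113 133 78 / 88 123 103 148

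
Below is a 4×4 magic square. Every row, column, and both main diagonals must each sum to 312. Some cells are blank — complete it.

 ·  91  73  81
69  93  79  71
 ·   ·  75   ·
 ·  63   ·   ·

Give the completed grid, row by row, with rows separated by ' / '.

67 91 73 81 / 69 93 79 71 / 89 65 75 83 / 87 63 85 77

The remaining cell in row 1 is (1,1) = 312 − 245 = 67.
Column 2 needs 312; the known cells sum to 247, so (3,2) = 65.
Column 3: 73 + 79 + 75 + ? = 312, so (4,3) = 85.
Main diagonal: 67 + 93 + 75 + ? = 312, so (4,4) = 77.
The remaining cell in anti-diagonal is (4,1) = 312 − 225 = 87.
Using column 1: 67 + 69 + 87 + ? → (3,1) = 312 − 223 = 89.
Column 4 must total 312; the given cells sum to 229, so (3,4) = 83.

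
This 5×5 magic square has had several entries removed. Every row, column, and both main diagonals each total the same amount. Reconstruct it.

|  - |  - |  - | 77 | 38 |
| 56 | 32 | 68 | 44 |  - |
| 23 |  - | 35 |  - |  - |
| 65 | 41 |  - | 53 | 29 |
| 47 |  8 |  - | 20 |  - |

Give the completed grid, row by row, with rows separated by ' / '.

Anti-diagonal is already complete: 38 + 44 + 35 + 41 + 47 = 205, so that is the magic constant.
Row 2 must total 205; the given cells sum to 200, so (2,5) = 5.
Row 4: 65 + 41 + 53 + 29 + ? = 205, so (4,3) = 17.
The remaining cell in column 1 is (1,1) = 205 − 191 = 14.
Column 4 must total 205; the given cells sum to 194, so (3,4) = 11.
Using main diagonal: 14 + 32 + 35 + 53 + ? → (5,5) = 205 − 134 = 71.
From row 5, 205 − (47 + 8 + 20 + 71) gives (5,3) = 59.
Using column 3: 68 + 35 + 17 + 59 + ? → (1,3) = 205 − 179 = 26.
From column 5, 205 − (38 + 5 + 29 + 71) gives (3,5) = 62.
Using row 1: 14 + 26 + 77 + 38 + ? → (1,2) = 205 − 155 = 50.
Row 3: 23 + 35 + 11 + 62 + ? = 205, so (3,2) = 74.

14 50 26 77 38 / 56 32 68 44 5 / 23 74 35 11 62 / 65 41 17 53 29 / 47 8 59 20 71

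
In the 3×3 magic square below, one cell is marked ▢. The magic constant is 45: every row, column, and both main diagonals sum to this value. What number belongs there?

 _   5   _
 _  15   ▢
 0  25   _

-5

Row 3 must total 45; the given cells sum to 25, so (3,3) = 20.
Using main diagonal: 15 + 20 + ? → (1,1) = 45 − 35 = 10.
The remaining cell in anti-diagonal is (1,3) = 45 − 15 = 30.
Using column 1: 10 + 0 + ? → (2,1) = 45 − 10 = 35.
Column 3: 30 + 20 + ? = 45, so (2,3) = -5.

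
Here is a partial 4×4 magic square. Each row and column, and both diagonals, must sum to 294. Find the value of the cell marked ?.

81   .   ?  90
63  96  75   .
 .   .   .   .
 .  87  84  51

Row 2 must total 294; the given cells sum to 234, so (2,4) = 60.
The remaining cell in row 4 is (4,1) = 294 − 222 = 72.
The remaining cell in column 1 is (3,1) = 294 − 216 = 78.
Using column 4: 90 + 60 + 51 + ? → (3,4) = 294 − 201 = 93.
From main diagonal, 294 − (81 + 96 + 51) gives (3,3) = 66.
Anti-diagonal: 90 + 75 + 72 + ? = 294, so (3,2) = 57.
From column 2, 294 − (96 + 57 + 87) gives (1,2) = 54.
Using column 3: 75 + 66 + 84 + ? → (1,3) = 294 − 225 = 69.

69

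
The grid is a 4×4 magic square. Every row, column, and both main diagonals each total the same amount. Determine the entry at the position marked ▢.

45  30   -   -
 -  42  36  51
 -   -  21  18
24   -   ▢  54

Main diagonal is complete and sums to 162; that is the magic constant.
Row 2 needs 162; the known cells sum to 129, so (2,1) = 33.
The remaining cell in column 1 is (3,1) = 162 − 102 = 60.
Column 4 must total 162; the given cells sum to 123, so (1,4) = 39.
From anti-diagonal, 162 − (39 + 36 + 24) gives (3,2) = 63.
Row 1: 45 + 30 + 39 + ? = 162, so (1,3) = 48.
Column 2 must total 162; the given cells sum to 135, so (4,2) = 27.
Column 3: 48 + 36 + 21 + ? = 162, so (4,3) = 57.

57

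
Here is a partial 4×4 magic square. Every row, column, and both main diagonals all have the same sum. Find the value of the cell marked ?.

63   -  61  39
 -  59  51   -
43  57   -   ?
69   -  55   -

Anti-diagonal is complete and sums to 216; that is the magic constant.
Using row 1: 63 + 61 + 39 + ? → (1,2) = 216 − 163 = 53.
Using column 1: 63 + 43 + 69 + ? → (2,1) = 216 − 175 = 41.
Column 2 needs 216; the known cells sum to 169, so (4,2) = 47.
Column 3: 61 + 51 + 55 + ? = 216, so (3,3) = 49.
From main diagonal, 216 − (63 + 59 + 49) gives (4,4) = 45.
Row 2 needs 216; the known cells sum to 151, so (2,4) = 65.
Row 3 must total 216; the given cells sum to 149, so (3,4) = 67.

67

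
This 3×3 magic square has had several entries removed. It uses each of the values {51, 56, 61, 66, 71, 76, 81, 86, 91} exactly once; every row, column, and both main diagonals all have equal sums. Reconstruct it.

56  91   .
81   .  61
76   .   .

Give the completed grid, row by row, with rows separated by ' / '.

The 9 entries sum to 639, so each line sums to 639/3 = 213.
Row 1: 56 + 91 + ? = 213, so (1,3) = 66.
Using row 2: 81 + 61 + ? → (2,2) = 213 − 142 = 71.
Column 2: 91 + 71 + ? = 213, so (3,2) = 51.
Column 3: 66 + 61 + ? = 213, so (3,3) = 86.

56 91 66 / 81 71 61 / 76 51 86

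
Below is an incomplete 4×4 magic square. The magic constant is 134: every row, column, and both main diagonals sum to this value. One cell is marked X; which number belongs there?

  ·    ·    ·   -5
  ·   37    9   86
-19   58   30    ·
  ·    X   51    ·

23

From row 2, 134 − (37 + 9 + 86) gives (2,1) = 2.
From row 3, 134 − (-19 + 58 + 30) gives (3,4) = 65.
From column 3, 134 − (9 + 30 + 51) gives (1,3) = 44.
Column 4 needs 134; the known cells sum to 146, so (4,4) = -12.
Main diagonal: 37 + 30 + (-12) + ? = 134, so (1,1) = 79.
Using anti-diagonal: -5 + 9 + 58 + ? → (4,1) = 134 − 62 = 72.
From row 1, 134 − (79 + 44 + (-5)) gives (1,2) = 16.
Row 4: 72 + 51 + (-12) + ? = 134, so (4,2) = 23.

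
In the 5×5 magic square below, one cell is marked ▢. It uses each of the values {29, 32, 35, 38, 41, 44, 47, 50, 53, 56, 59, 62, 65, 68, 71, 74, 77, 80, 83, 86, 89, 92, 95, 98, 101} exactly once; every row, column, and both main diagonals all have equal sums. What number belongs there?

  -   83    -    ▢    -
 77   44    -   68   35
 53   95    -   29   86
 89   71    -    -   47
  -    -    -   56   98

The 25 entries sum to 1625, so each line sums to 1625/5 = 325.
Row 2 needs 325; the known cells sum to 224, so (2,3) = 101.
Row 3: 53 + 95 + 29 + 86 + ? = 325, so (3,3) = 62.
Column 2 must total 325; the given cells sum to 293, so (5,2) = 32.
Column 5 needs 325; the known cells sum to 266, so (1,5) = 59.
The remaining cell in anti-diagonal is (5,1) = 325 − 260 = 65.
Row 5 needs 325; the known cells sum to 251, so (5,3) = 74.
The remaining cell in column 1 is (1,1) = 325 − 284 = 41.
The remaining cell in main diagonal is (4,4) = 325 − 245 = 80.
The remaining cell in row 4 is (4,3) = 325 − 287 = 38.
Column 3 must total 325; the given cells sum to 275, so (1,3) = 50.
From column 4, 325 − (68 + 29 + 80 + 56) gives (1,4) = 92.

92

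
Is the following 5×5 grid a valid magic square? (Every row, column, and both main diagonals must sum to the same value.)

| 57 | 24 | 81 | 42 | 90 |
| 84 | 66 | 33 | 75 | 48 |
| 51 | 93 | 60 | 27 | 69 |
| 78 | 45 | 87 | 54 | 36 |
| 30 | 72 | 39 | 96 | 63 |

Row 1: 57 + 24 + 81 + 42 + 90 = 294.
Row 2: 84 + 66 + 33 + 75 + 48 = 306.
Row 3: 51 + 93 + 60 + 27 + 69 = 300.
Row 4: 78 + 45 + 87 + 54 + 36 = 300.
Row 5: 30 + 72 + 39 + 96 + 63 = 300.
Column 1: 57 + 84 + 51 + 78 + 30 = 300.
Column 2: 24 + 66 + 93 + 45 + 72 = 300.
Column 3: 81 + 33 + 60 + 87 + 39 = 300.
Column 4: 42 + 75 + 27 + 54 + 96 = 294.
Column 5: 90 + 48 + 69 + 36 + 63 = 306.
Main diagonal: 57 + 66 + 60 + 54 + 63 = 300.
Anti-diagonal: 90 + 75 + 60 + 45 + 30 = 300.

No — anti-diagonal sums to 300 but column 4 sums to 294.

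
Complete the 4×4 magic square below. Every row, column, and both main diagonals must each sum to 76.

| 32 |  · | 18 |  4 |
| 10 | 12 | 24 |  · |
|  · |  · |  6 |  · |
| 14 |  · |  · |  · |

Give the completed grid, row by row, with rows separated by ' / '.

Row 1 needs 76; the known cells sum to 54, so (1,2) = 22.
The remaining cell in row 2 is (2,4) = 76 − 46 = 30.
Column 1 needs 76; the known cells sum to 56, so (3,1) = 20.
Column 3 needs 76; the known cells sum to 48, so (4,3) = 28.
From main diagonal, 76 − (32 + 12 + 6) gives (4,4) = 26.
Anti-diagonal needs 76; the known cells sum to 42, so (3,2) = 34.
The remaining cell in row 3 is (3,4) = 76 − 60 = 16.
Row 4 needs 76; the known cells sum to 68, so (4,2) = 8.

32 22 18 4 / 10 12 24 30 / 20 34 6 16 / 14 8 28 26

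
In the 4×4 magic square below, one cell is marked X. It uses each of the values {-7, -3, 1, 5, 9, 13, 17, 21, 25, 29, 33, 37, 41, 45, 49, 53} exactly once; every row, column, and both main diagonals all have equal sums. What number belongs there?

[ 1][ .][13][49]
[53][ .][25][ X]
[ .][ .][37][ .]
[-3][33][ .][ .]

The 16 entries sum to 368, so each line sums to 368/4 = 92.
Row 1 must total 92; the given cells sum to 63, so (1,2) = 29.
The remaining cell in column 1 is (3,1) = 92 − 51 = 41.
Column 3: 13 + 25 + 37 + ? = 92, so (4,3) = 17.
Anti-diagonal must total 92; the given cells sum to 71, so (3,2) = 21.
From row 3, 92 − (41 + 21 + 37) gives (3,4) = -7.
Row 4 needs 92; the known cells sum to 47, so (4,4) = 45.
Using column 2: 29 + 21 + 33 + ? → (2,2) = 92 − 83 = 9.
Column 4 must total 92; the given cells sum to 87, so (2,4) = 5.

5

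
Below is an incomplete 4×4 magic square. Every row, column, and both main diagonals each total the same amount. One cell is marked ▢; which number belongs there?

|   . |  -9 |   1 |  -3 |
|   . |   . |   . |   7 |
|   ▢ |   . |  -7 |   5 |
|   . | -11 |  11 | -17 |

Column 4 is complete and sums to -8; that is the magic constant.
Row 1: -9 + 1 + (-3) + ? = -8, so (1,1) = 3.
The remaining cell in row 4 is (4,1) = -8 − (-17) = 9.
Column 3 must total -8; the given cells sum to 5, so (2,3) = -13.
From main diagonal, -8 − (3 + (-7) + (-17)) gives (2,2) = 13.
Anti-diagonal needs -8; the known cells sum to -7, so (3,2) = -1.
Row 2 needs -8; the known cells sum to 7, so (2,1) = -15.
Row 3 must total -8; the given cells sum to -3, so (3,1) = -5.

-5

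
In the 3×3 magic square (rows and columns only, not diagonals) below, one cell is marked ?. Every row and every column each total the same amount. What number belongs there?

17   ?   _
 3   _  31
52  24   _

10

Column 1 is complete and sums to 72; that is the magic constant.
From row 2, 72 − (3 + 31) gives (2,2) = 38.
The remaining cell in row 3 is (3,3) = 72 − 76 = -4.
Column 2 needs 72; the known cells sum to 62, so (1,2) = 10.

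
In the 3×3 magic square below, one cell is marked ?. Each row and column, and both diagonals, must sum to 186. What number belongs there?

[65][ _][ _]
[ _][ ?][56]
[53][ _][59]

62

Using row 3: 53 + 59 + ? → (3,2) = 186 − 112 = 74.
From column 1, 186 − (65 + 53) gives (2,1) = 68.
Using column 3: 56 + 59 + ? → (1,3) = 186 − 115 = 71.
From main diagonal, 186 − (65 + 59) gives (2,2) = 62.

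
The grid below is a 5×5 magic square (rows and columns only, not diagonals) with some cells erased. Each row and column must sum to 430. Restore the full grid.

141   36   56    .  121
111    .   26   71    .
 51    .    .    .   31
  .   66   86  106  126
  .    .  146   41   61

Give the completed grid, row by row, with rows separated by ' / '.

The remaining cell in row 1 is (1,4) = 430 − 354 = 76.
Row 4 needs 430; the known cells sum to 384, so (4,1) = 46.
From column 1, 430 − (141 + 111 + 51 + 46) gives (5,1) = 81.
From column 3, 430 − (56 + 26 + 86 + 146) gives (3,3) = 116.
The remaining cell in column 4 is (3,4) = 430 − 294 = 136.
Using column 5: 121 + 31 + 126 + 61 + ? → (2,5) = 430 − 339 = 91.
Row 2 must total 430; the given cells sum to 299, so (2,2) = 131.
The remaining cell in row 3 is (3,2) = 430 − 334 = 96.
Row 5 needs 430; the known cells sum to 329, so (5,2) = 101.

141 36 56 76 121 / 111 131 26 71 91 / 51 96 116 136 31 / 46 66 86 106 126 / 81 101 146 41 61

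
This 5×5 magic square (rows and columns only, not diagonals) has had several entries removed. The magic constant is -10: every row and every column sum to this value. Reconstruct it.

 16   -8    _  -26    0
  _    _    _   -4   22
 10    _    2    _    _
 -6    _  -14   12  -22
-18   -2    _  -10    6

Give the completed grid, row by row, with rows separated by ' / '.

From row 1, -10 − (16 + (-8) + (-26) + 0) gives (1,3) = 8.
The remaining cell in row 4 is (4,2) = -10 − (-30) = 20.
Row 5: -18 + (-2) + (-10) + 6 + ? = -10, so (5,3) = 14.
Column 1: 16 + 10 + (-6) + (-18) + ? = -10, so (2,1) = -12.
Using column 3: 8 + 2 + (-14) + 14 + ? → (2,3) = -10 − 10 = -20.
Column 4 must total -10; the given cells sum to -28, so (3,4) = 18.
Column 5: 0 + 22 + (-22) + 6 + ? = -10, so (3,5) = -16.
Using row 2: -12 + (-20) + (-4) + 22 + ? → (2,2) = -10 − (-14) = 4.
Using row 3: 10 + 2 + 18 + (-16) + ? → (3,2) = -10 − 14 = -24.

16 -8 8 -26 0 / -12 4 -20 -4 22 / 10 -24 2 18 -16 / -6 20 -14 12 -22 / -18 -2 14 -10 6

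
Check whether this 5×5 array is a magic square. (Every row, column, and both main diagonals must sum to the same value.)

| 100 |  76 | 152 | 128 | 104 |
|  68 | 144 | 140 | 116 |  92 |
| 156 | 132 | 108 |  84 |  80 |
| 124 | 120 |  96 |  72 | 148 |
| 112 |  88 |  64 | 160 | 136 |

Row 1: 100 + 76 + 152 + 128 + 104 = 560.
Row 2: 68 + 144 + 140 + 116 + 92 = 560.
Row 3: 156 + 132 + 108 + 84 + 80 = 560.
Row 4: 124 + 120 + 96 + 72 + 148 = 560.
Row 5: 112 + 88 + 64 + 160 + 136 = 560.
Column 1: 100 + 68 + 156 + 124 + 112 = 560.
Column 2: 76 + 144 + 132 + 120 + 88 = 560.
Column 3: 152 + 140 + 108 + 96 + 64 = 560.
Column 4: 128 + 116 + 84 + 72 + 160 = 560.
Column 5: 104 + 92 + 80 + 148 + 136 = 560.
Main diagonal: 100 + 144 + 108 + 72 + 136 = 560.
Anti-diagonal: 104 + 116 + 108 + 120 + 112 = 560.
All lines sum to 560.

Yes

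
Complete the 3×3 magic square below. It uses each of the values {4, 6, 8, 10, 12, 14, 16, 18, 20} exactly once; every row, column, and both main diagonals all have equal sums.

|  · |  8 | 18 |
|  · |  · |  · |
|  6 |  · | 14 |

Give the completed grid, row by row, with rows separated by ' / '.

The 9 entries sum to 108, so each line sums to 108/3 = 36.
The remaining cell in row 1 is (1,1) = 36 − 26 = 10.
Row 3 must total 36; the given cells sum to 20, so (3,2) = 16.
From column 1, 36 − (10 + 6) gives (2,1) = 20.
Column 2 must total 36; the given cells sum to 24, so (2,2) = 12.
Column 3: 18 + 14 + ? = 36, so (2,3) = 4.

10 8 18 / 20 12 4 / 6 16 14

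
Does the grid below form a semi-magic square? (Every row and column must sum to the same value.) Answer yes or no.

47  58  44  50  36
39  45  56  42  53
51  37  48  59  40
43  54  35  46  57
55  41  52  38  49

Yes

Row 1: 47 + 58 + 44 + 50 + 36 = 235.
Row 2: 39 + 45 + 56 + 42 + 53 = 235.
Row 3: 51 + 37 + 48 + 59 + 40 = 235.
Row 4: 43 + 54 + 35 + 46 + 57 = 235.
Row 5: 55 + 41 + 52 + 38 + 49 = 235.
Column 1: 47 + 39 + 51 + 43 + 55 = 235.
Column 2: 58 + 45 + 37 + 54 + 41 = 235.
Column 3: 44 + 56 + 48 + 35 + 52 = 235.
Column 4: 50 + 42 + 59 + 46 + 38 = 235.
Column 5: 36 + 53 + 40 + 57 + 49 = 235.
All lines sum to 235.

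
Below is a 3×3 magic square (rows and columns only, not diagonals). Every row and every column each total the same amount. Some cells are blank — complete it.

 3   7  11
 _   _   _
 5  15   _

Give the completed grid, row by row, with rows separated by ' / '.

Row 1 is already complete: 3 + 7 + 11 = 21, so that is the magic constant.
Row 3 must total 21; the given cells sum to 20, so (3,3) = 1.
The remaining cell in column 1 is (2,1) = 21 − 8 = 13.
Column 2 needs 21; the known cells sum to 22, so (2,2) = -1.
The remaining cell in column 3 is (2,3) = 21 − 12 = 9.

3 7 11 / 13 -1 9 / 5 15 1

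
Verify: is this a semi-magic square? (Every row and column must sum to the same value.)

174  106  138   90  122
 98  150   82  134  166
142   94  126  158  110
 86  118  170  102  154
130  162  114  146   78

Yes

Row 1: 174 + 106 + 138 + 90 + 122 = 630.
Row 2: 98 + 150 + 82 + 134 + 166 = 630.
Row 3: 142 + 94 + 126 + 158 + 110 = 630.
Row 4: 86 + 118 + 170 + 102 + 154 = 630.
Row 5: 130 + 162 + 114 + 146 + 78 = 630.
Column 1: 174 + 98 + 142 + 86 + 130 = 630.
Column 2: 106 + 150 + 94 + 118 + 162 = 630.
Column 3: 138 + 82 + 126 + 170 + 114 = 630.
Column 4: 90 + 134 + 158 + 102 + 146 = 630.
Column 5: 122 + 166 + 110 + 154 + 78 = 630.
All lines sum to 630.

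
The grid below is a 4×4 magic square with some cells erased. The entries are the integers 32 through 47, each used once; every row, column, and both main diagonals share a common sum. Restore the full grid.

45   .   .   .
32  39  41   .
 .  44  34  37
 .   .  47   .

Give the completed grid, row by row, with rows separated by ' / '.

45 42 36 35 / 32 39 41 46 / 43 44 34 37 / 38 33 47 40

The entries are 32 through 47, which sum to 632, so each line sums to 632/4 = 158.
The remaining cell in row 2 is (2,4) = 158 − 112 = 46.
Using row 3: 44 + 34 + 37 + ? → (3,1) = 158 − 115 = 43.
Column 1: 45 + 32 + 43 + ? = 158, so (4,1) = 38.
Column 3 must total 158; the given cells sum to 122, so (1,3) = 36.
Using main diagonal: 45 + 39 + 34 + ? → (4,4) = 158 − 118 = 40.
Anti-diagonal: 41 + 44 + 38 + ? = 158, so (1,4) = 35.
From row 1, 158 − (45 + 36 + 35) gives (1,2) = 42.
From row 4, 158 − (38 + 47 + 40) gives (4,2) = 33.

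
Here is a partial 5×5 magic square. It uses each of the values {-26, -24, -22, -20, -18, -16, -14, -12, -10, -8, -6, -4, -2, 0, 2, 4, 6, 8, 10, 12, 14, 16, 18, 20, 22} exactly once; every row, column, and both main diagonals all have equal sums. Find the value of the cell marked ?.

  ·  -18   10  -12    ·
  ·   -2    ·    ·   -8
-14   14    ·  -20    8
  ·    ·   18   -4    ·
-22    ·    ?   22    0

The 25 entries sum to -50, so each line sums to -50/5 = -10.
Using row 3: -14 + 14 + (-20) + 8 + ? → (3,3) = -10 − (-12) = 2.
The remaining cell in column 4 is (2,4) = -10 − (-14) = 4.
The remaining cell in main diagonal is (1,1) = -10 − (-4) = -6.
Using row 1: -6 + (-18) + 10 + (-12) + ? → (1,5) = -10 − (-26) = 16.
From column 5, -10 − (16 + (-8) + 8 + 0) gives (4,5) = -26.
Anti-diagonal: 16 + 4 + 2 + (-22) + ? = -10, so (4,2) = -10.
Row 4 needs -10; the known cells sum to -22, so (4,1) = 12.
Column 1 must total -10; the given cells sum to -30, so (2,1) = 20.
Column 2: -18 + (-2) + 14 + (-10) + ? = -10, so (5,2) = 6.
The remaining cell in row 2 is (2,3) = -10 − 14 = -24.
Row 5: -22 + 6 + 22 + 0 + ? = -10, so (5,3) = -16.

-16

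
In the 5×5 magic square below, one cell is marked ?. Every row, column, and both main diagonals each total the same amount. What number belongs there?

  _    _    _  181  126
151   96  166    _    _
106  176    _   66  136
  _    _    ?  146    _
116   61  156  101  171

76

Row 5 is complete and sums to 605; that is the magic constant.
Using row 3: 106 + 176 + 66 + 136 + ? → (3,3) = 605 − 484 = 121.
The remaining cell in column 4 is (2,4) = 605 − 494 = 111.
From main diagonal, 605 − (96 + 121 + 146 + 171) gives (1,1) = 71.
The remaining cell in anti-diagonal is (4,2) = 605 − 474 = 131.
Row 2: 151 + 96 + 166 + 111 + ? = 605, so (2,5) = 81.
From column 1, 605 − (71 + 151 + 106 + 116) gives (4,1) = 161.
Column 2 must total 605; the given cells sum to 464, so (1,2) = 141.
Column 5 needs 605; the known cells sum to 514, so (4,5) = 91.
Row 1 needs 605; the known cells sum to 519, so (1,3) = 86.
The remaining cell in row 4 is (4,3) = 605 − 529 = 76.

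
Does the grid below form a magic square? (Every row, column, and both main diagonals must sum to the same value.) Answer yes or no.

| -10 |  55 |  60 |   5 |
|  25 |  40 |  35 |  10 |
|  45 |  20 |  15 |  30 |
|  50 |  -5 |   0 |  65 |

Yes

Row 1: -10 + 55 + 60 + 5 = 110.
Row 2: 25 + 40 + 35 + 10 = 110.
Row 3: 45 + 20 + 15 + 30 = 110.
Row 4: 50 + (-5) + 0 + 65 = 110.
Column 1: -10 + 25 + 45 + 50 = 110.
Column 2: 55 + 40 + 20 + (-5) = 110.
Column 3: 60 + 35 + 15 + 0 = 110.
Column 4: 5 + 10 + 30 + 65 = 110.
Main diagonal: -10 + 40 + 15 + 65 = 110.
Anti-diagonal: 5 + 35 + 20 + 50 = 110.
All lines sum to 110.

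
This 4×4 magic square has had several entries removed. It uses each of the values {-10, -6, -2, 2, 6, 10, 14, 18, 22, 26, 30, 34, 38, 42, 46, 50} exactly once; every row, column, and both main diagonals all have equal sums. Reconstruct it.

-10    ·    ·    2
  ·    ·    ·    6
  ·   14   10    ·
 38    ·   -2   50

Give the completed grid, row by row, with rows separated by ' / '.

The 16 entries sum to 320, so each line sums to 320/4 = 80.
Row 4 must total 80; the given cells sum to 86, so (4,2) = -6.
Column 4 must total 80; the given cells sum to 58, so (3,4) = 22.
Main diagonal needs 80; the known cells sum to 50, so (2,2) = 30.
From anti-diagonal, 80 − (2 + 14 + 38) gives (2,3) = 26.
Row 2: 30 + 26 + 6 + ? = 80, so (2,1) = 18.
From row 3, 80 − (14 + 10 + 22) gives (3,1) = 34.
Column 2 must total 80; the given cells sum to 38, so (1,2) = 42.
Column 3 must total 80; the given cells sum to 34, so (1,3) = 46.

-10 42 46 2 / 18 30 26 6 / 34 14 10 22 / 38 -6 -2 50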